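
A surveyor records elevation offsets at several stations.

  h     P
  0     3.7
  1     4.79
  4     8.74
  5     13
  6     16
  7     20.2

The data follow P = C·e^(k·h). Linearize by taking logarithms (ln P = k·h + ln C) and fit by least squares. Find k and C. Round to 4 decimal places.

Taking logs, ln P = k·h + ln C, so regress ln P on h.
Sums: Σh = 23.0000, Σ(h)² = 127.0000, Σln P = 13.3860, Σh·ln P = 60.7382.
Normal system: [[127.0000, 23.0000]; [23.0000, 6]]·[k, ln C]ᵀ = [60.7382, 13.3860]ᵀ.
Solving (det = 233.0000): k = 0.24271, ln C = 1.30061, so C = exp(1.30061) = 3.67153.

k = 0.2427, C = 3.6715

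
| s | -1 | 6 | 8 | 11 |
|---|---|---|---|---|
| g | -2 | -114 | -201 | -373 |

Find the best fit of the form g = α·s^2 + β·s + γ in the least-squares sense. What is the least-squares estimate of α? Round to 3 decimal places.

Setting ∂/∂α … = 0 gives: 20034·α + 2058·β + 222·γ = -62103;  2058·α + 222·β + 24·γ = -6393;  222·α + 24·β + 4·γ = -690.
Row-reducing yields α = -12297/4141, β = -10309/8282, γ = -912/4141.

α = -2.970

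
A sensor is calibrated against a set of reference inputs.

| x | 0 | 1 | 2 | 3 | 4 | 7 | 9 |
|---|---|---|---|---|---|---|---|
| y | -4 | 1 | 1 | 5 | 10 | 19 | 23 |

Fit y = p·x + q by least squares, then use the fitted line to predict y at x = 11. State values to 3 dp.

Sums needed: Σx·x = 160, Σx = 26, Σ1 = 7.
And Σx·y = 398, Σy = 55.
det = 160·7 − 26² = 444.
p = (398·7 − 26·55)/444 = 113/37; q = (160·55 − 26·398)/444 = -129/37.
At x = 11: ŷ = (113/37)·(11) + (-129/37)·(1) = 1114/37.

ŷ = 30.108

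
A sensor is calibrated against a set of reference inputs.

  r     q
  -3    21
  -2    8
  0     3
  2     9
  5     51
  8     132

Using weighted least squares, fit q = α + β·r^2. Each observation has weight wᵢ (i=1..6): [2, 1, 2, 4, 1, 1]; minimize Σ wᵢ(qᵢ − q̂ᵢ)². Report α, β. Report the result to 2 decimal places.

XᵀWX·[α, β]ᵀ = XᵀWq reads: 11·α + 127·β = 275;  127·α + 4963·β = 10277.
Determinant 11·4963 − 127² = 38464.
α = (275·4963 − 127·10277)/38464 = 29823/19232; β = (11·10277 − 127·275)/38464 = 39061/19232.

α = 1.55, β = 2.03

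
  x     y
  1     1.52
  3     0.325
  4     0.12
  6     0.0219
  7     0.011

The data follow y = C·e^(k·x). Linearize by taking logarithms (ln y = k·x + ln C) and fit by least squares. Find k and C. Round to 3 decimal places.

Linearized form: ln y = k·x + ln C. From the 5 transformed points,
Σx = 21.0000, Σ(x)² = 111.0000, Σln y = -11.1566, Σx·ln y = -65.9308.
Normal system: [[111.0000, 21.0000]; [21.0000, 5]]·[k, ln C]ᵀ = [-65.9308, -11.1566]ᵀ.
Δ = 111.0000·5 − (21.0000)² = 114.0000; k = (-65.9308·5 − 21.0000·-11.1566)/114.0000 = -0.83653, ln C = (111.0000·-11.1566 − 21.0000·-65.9308)/114.0000 = 1.28212, so C = exp(1.28212) = 3.60429.

k = -0.837, C = 3.604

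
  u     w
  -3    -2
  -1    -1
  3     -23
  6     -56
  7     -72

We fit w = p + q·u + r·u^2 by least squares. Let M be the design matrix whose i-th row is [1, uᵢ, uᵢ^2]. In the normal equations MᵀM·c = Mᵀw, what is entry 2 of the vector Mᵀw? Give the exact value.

-902

Entry 2 ↔ basis u, so (Mᵀw)_{2} = Σᵢ (u)·wᵢ = (-3)·(-2) + (-1)·(-1) + (3)·(-23) + (6)·(-56) + (7)·(-72) = -902.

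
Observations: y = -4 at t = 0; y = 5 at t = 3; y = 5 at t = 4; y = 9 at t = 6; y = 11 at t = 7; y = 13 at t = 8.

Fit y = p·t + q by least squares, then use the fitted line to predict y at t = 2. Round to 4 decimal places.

From the data, Σt·t = 174, Σt = 28, Σ1 = 6.
For Xᵀy: Σt·y = 270, Σy = 39.
So XᵀX·[p, q]ᵀ = Xᵀy: [[174, 28]; [28, 6]]·[p, q]ᵀ = [270, 39]ᵀ.
det = 174·6 − 28² = 260.
p = (270·6 − 28·39)/260 = 132/65; q = (174·39 − 28·270)/260 = -387/130.
At t = 2: ŷ = (132/65)·(2) + (-387/130)·(1) = 141/130.

ŷ = 1.0846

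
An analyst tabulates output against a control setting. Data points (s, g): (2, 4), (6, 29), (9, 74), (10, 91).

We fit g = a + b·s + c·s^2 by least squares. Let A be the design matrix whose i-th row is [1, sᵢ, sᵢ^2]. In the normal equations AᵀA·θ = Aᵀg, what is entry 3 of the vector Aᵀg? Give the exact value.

16154

Entry 3 ↔ basis s^2, so (Aᵀg)_{3} = Σᵢ (s^2)·gᵢ = (4)·(4) + (36)·(29) + (81)·(74) + (100)·(91) = 16154.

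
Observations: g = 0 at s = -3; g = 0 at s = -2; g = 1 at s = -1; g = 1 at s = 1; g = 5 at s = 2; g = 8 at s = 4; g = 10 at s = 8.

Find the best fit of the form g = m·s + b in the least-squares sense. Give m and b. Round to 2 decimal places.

m = 1.03, b = 2.25

Sums needed: Σs·s = 99, Σs = 9, Σ1 = 7.
And Σs·g = 122, Σg = 25.
Eliminating b: 7·(row 1) − 9·(row 2) gives 612·m = 7·122 − 9·25 = 629, so m = 37/36.
Then b = (25 − 9·(37/36))/7 = 9/4.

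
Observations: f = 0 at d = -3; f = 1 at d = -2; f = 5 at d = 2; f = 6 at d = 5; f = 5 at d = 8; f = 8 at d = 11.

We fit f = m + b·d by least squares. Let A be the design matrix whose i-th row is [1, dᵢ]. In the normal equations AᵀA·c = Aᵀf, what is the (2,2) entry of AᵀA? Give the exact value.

227

Row 2 ↔ basis d, column 2 ↔ basis d, so (AᵀA)_{2,2} = Σᵢ (d)·(d) = (-3)·(-3) + (-2)·(-2) + (2)·(2) + (5)·(5) + (8)·(8) + (11)·(11) = 227.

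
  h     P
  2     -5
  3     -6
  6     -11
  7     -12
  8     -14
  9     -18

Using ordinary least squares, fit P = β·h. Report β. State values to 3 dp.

β = -1.860

With design matrix X, XᵀX = [[243]] and XᵀP = [-452]ᵀ.
Hence β = -452 / 243 ≈ -1.86008.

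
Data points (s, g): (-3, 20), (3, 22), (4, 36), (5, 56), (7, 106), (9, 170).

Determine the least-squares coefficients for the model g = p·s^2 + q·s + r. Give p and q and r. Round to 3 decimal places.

XᵀX·[p, q, r]ᵀ = Xᵀg reads: 10005·p + 1261·q + 189·r = 21318;  1261·p + 189·q + 25·r = 2702;  189·p + 25·q + 6·r = 410.
Inverting the 3×3 Gram matrix, [p, q, r]ᵀ = [36353/17925, 2351/5975, 50368/17925]ᵀ.

p = 2.028, q = 0.393, r = 2.810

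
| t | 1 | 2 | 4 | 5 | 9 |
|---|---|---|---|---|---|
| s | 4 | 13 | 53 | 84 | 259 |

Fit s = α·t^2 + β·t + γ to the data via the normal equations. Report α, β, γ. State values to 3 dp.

Compute the Gram sums: Σt^2·t^2 = 7459, Σt^2·t = 927, Σt^2 = 127, Σt·t = 127, Σt = 21, Σ1 = 5.
And Σt^2·s = 23983, Σt·s = 2993, Σs = 413.
So XᵀX·[α, β, γ]ᵀ = Xᵀs: [[7459, 927, 127]; [927, 127, 21]; [127, 21, 5]]·[α, β, γ]ᵀ = [23983, 2993, 413]ᵀ.
Inverting the 3×3 Gram matrix, [α, β, γ]ᵀ = [35268/11659, 20366/11659, -18311/11659]ᵀ.

α = 3.025, β = 1.747, γ = -1.571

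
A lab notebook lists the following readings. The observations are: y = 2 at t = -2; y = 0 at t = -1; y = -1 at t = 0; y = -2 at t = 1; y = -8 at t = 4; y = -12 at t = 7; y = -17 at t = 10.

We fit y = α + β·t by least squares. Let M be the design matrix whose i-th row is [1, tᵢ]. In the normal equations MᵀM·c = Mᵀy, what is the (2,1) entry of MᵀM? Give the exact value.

19

Row 2 ↔ basis t, column 1 ↔ basis 1, so (MᵀM)_{2,1} = Σᵢ t = (-2)·(1) + (-1)·(1) + (0)·(1) + (1)·(1) + (4)·(1) + (7)·(1) + (10)·(1) = 19.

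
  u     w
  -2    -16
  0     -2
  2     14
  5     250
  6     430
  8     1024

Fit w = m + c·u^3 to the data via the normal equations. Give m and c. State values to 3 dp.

Sums needed: Σ1 = 6, Σu^3 = 853, Σu^3·u^3 = 324553.
Right-hand side: Σw = 1700, Σu^3·w = 648658.
det = 6·324553 − 853² = 1219709.
m = (1700·324553 − 853·648658)/1219709 = -1565174/1219709; c = (6·648658 − 853·1700)/1219709 = 2441848/1219709.

m = -1.283, c = 2.002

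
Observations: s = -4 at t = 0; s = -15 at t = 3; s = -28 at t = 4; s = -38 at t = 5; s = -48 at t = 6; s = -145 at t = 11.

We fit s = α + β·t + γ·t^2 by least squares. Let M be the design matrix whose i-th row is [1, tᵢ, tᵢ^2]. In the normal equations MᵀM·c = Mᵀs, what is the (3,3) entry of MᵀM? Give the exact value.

Row 3 ↔ basis t^2, column 3 ↔ basis t^2, so (MᵀM)_{3,3} = Σᵢ (t^2)·(t^2) = (0)·(0) + (9)·(9) + (16)·(16) + (25)·(25) + (36)·(36) + (121)·(121) = 16899.

16899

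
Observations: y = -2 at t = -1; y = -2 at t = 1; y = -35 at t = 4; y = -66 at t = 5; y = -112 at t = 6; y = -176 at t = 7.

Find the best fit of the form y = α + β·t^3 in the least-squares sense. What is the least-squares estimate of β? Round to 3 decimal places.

β = -0.507

With design matrix X, XᵀX = [[6, 748]; [748, 184028]] and Xᵀy = [-393, -95050]ᵀ.
Δ = 6·184028 − 748² = 544664.
α = ((-393)·184028 − 748·(-95050))/544664 = -306401/136166; β = (6·(-95050) − 748·(-393))/544664 = -34542/68083.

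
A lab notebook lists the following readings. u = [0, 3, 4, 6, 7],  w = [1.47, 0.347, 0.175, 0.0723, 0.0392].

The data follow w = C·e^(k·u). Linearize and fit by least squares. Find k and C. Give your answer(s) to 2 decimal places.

With ln wᵢ as the transformed response and uᵢ as the regressor:
Σu = 20.0000, Σ(u)² = 110.0000, Σln w = -8.2821, Σu·ln w = -48.5823.
Normal system: [[110.0000, 20.0000]; [20.0000, 5]]·[k, ln C]ᵀ = [-48.5823, -8.2821]ᵀ.
Δ = 110.0000·5 − (20.0000)² = 150.0000; k = (-48.5823·5 − 20.0000·-8.2821)/150.0000 = -0.51512, ln C = (110.0000·-8.2821 − 20.0000·-48.5823)/150.0000 = 0.40407, so C = exp(0.40407) = 1.49790.

k = -0.52, C = 1.50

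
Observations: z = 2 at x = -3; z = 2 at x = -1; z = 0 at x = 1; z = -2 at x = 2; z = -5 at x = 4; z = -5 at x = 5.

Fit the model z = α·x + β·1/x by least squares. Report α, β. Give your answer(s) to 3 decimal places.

α = -1.029, β = 0.105

Sums needed: Σx·x = 56, Σx·1/x = 6, Σ1/x·1/x = 8869/3600.
Right-hand side: Σx·z = -57, Σ1/x·z = -71/12.
MᵀM·[α, β]ᵀ = Mᵀz becomes [[56, 6]; [6, 8869/3600]]·[α, β]ᵀ = [-57, -71/12]ᵀ.
Δ = 56·(8869/3600) − 6² = 45883/450.
α = ((-57)·(8869/3600) − 6·(-71/12))/(45883/450) = -377733/367064; β = (56·(-71/12) − 6·(-57))/(45883/450) = 4800/45883.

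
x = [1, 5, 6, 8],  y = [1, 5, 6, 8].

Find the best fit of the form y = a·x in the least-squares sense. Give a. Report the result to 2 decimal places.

Setting ∂/∂a … = 0 gives: 126·a = 126.
a = 126/126 = 1.

a = 1.00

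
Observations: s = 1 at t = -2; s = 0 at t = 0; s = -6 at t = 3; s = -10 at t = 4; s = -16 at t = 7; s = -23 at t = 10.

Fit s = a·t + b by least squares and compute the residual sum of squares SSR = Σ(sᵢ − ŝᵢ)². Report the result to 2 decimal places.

SSR = 8.44

Sums needed: Σt·t = 178, Σt = 22, Σ1 = 6.
For Mᵀs: Σt·s = -402, Σs = -54.
det = 178·6 − 22² = 584.
a = ((-402)·6 − 22·(-54))/584 = -153/73; b = (178·(-54) − 22·(-402))/584 = -96/73.
Residuals: -137/73, 96/73, 117/73, -22/73, -1/73, -53/73; SSR = 616/73.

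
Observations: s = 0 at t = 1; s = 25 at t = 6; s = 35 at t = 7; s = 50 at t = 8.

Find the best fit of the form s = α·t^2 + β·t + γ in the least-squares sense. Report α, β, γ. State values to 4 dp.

α = 1.0994, β = -2.8118, γ = 1.7389

Normal-equation sums: Σt^2·t^2 = 7794, Σt^2·t = 1072, Σt^2 = 150, Σt·t = 150, Σt = 22, Σ1 = 4.
And Σt^2·s = 5815, Σt·s = 795, Σs = 110.
Solving the 3×3 system (Gaussian elimination) gives α = 520/473, β = -1330/473, γ = 1645/946.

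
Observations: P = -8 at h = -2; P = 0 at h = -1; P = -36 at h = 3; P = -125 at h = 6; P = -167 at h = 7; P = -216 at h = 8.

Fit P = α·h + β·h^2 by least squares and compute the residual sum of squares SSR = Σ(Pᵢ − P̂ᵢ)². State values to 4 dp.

SSR = 2.0531

Setting ∂/∂α … = 0 gives: 163·α + 1089·β = -3739;  1089·α + 7891·β = -26863.
(Σh·h = 163, Σh·h^2 = 1089, Σh^2·h^2 = 7891, Σh·P = -3739, Σh^2·P = -26863.)
Eliminating β: 7891·(row 1) − 1089·(row 2) gives 100312·α = 7891·(-3739) − 1089·(-26863) = -250642, so α = -125321/50156.
Then β = ((-26863) − 1089·(-125321/50156))/7891 = -153449/50156.
Residuals: -19047/25078, 7032/12539, -12153/12539, 3295/25078, 5049/12539, -2598/12539; SSR = 51487/25078.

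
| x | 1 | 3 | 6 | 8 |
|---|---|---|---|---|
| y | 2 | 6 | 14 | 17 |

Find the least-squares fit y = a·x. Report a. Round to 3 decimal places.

Entries of AᵀA: Σx·x = 110.
Right-hand side: Σx·y = 240.
AᵀA·[a]ᵀ = Aᵀy becomes [[110]]·[a]ᵀ = [240]ᵀ.
a = 240/110 = 2.18182.

a = 2.182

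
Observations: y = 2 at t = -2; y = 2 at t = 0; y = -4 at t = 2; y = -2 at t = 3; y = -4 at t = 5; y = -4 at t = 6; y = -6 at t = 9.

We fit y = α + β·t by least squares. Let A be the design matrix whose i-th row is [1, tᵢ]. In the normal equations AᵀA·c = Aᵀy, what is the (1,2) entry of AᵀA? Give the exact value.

23

Row 1 ↔ basis 1, column 2 ↔ basis t, so (AᵀA)_{1,2} = Σᵢ t = (1)·(-2) + (1)·(0) + (1)·(2) + (1)·(3) + (1)·(5) + (1)·(6) + (1)·(9) = 23.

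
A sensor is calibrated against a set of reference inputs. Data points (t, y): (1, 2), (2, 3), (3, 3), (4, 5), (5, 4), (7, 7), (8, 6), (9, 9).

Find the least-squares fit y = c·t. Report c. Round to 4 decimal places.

Setting ∂/∂c … = 0 gives: 249·c = 235.
c = 235/249 = 0.943775.

c = 0.9438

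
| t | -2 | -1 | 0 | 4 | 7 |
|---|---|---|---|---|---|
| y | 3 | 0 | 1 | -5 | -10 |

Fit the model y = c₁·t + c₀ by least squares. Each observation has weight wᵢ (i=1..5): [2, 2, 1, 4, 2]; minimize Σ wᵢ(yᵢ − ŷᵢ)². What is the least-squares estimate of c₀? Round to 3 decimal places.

Compute the Gram sums: Σwᵢ·t·t = 172, Σwᵢ·t = 24, Σwᵢ·1 = 11.
Right-hand side: Σwᵢ·t·y = -232, Σwᵢ·y = -33.
Determinant 172·11 − 24² = 1316.
c₁ = ((-232)·11 − 24·(-33))/1316 = -440/329; c₀ = (172·(-33) − 24·(-232))/1316 = -27/329.

c₀ = -0.082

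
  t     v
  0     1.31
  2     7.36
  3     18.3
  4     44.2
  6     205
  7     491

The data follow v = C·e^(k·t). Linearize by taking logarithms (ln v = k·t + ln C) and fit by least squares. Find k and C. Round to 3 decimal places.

Let Y = ln v. Fitting Y = k·t + ln C by least squares:
AᵀA = [[114.0000, 22.0000]; [22.0000, 6]], rhs = [103.1809, 20.4812]ᵀ  (here Σt = 22.0000, Σ(t)² = 114.0000, Σln v = 20.4812, Σt·ln v = 103.1809).
Slope k = (n·Σt·ln v − Σt·Σln v)/(n·Σ(t)² − (Σt)²) = (6·103.1809 − 22.0000·20.4812)/200.0000 = 0.84250; ln C = (Σln v − k·Σt)/n = 0.32437, so C = exp(0.32437) = 1.38316.

k = 0.842, C = 1.383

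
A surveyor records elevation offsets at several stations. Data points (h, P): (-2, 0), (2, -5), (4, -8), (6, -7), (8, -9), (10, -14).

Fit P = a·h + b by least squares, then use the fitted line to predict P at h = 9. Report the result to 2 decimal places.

MᵀM·[a, b]ᵀ = MᵀP reads: 224·a + 28·b = -296;  28·a + 6·b = -43.
(Σh·h = 224, Σh = 28, Σ1 = 6, Σh·P = -296, ΣP = -43.)
Determinant 224·6 − 28² = 560.
a = ((-296)·6 − 28·(-43))/560 = -143/140; b = (224·(-43) − 28·(-296))/560 = -12/5.
At h = 9: P̂ = (-143/140)·(9) + (-12/5)·(1) = -1623/140.

P̂ = -11.59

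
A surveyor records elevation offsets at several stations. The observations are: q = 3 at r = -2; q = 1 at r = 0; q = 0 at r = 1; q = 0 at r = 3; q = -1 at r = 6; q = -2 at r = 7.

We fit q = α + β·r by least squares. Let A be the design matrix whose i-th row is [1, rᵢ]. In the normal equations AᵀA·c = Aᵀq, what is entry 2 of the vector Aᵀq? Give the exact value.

Entry 2 ↔ basis r, so (Aᵀq)_{2} = Σᵢ (r)·qᵢ = (-2)·(3) + (0)·(1) + (1)·(0) + (3)·(0) + (6)·(-1) + (7)·(-2) = -26.

-26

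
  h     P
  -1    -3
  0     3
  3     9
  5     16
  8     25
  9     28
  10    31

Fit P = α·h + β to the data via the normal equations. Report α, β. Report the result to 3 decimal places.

α = 2.983, β = 1.085

Setting ∂/∂α … = 0 gives: 280·α + 34·β = 872;  34·α + 7·β = 109.
(Σh·h = 280, Σh = 34, Σ1 = 7, Σh·P = 872, ΣP = 109.)
det = 280·7 − 34² = 804.
α = (872·7 − 34·109)/804 = 1199/402; β = (280·109 − 34·872)/804 = 218/201.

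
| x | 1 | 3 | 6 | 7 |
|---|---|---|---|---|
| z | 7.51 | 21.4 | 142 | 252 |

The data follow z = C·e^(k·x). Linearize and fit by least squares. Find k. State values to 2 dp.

Let Y = ln z. Fitting Y = k·x + ln C by least squares:
Over the data: Σx = 17.0000, Σ(x)² = 95.0000, Σln z = 15.5649, Σx·ln z = 79.6474.
Normal system: [[95.0000, 17.0000]; [17.0000, 4]]·[k, ln C]ᵀ = [79.6474, 15.5649]ᵀ.
Solving (det = 91.0000): k = 0.59326, ln C = 1.36987.

k = 0.59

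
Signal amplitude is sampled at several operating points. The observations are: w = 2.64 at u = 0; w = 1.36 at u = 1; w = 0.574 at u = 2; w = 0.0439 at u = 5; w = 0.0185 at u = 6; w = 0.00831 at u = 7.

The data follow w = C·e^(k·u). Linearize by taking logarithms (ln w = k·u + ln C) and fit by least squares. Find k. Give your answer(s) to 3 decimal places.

Let Y = ln w. Fitting Y = k·u + ln C by least squares:
Σu = 21.0000, Σ(u)² = 115.0000, Σln w = -11.1830, Σu·ln w = -73.9039.
Equations: 115.0000·k + 21.0000·ln C = -73.9039;  21.0000·k + 6·ln C = -11.1830.
Slope k = (n·Σu·ln w − Σu·Σln w)/(n·Σ(u)² − (Σu)²) = (6·-73.9039 − 21.0000·-11.1830)/249.0000 = -0.83767; ln C = (Σln w − k·Σu)/n = 1.06803.

k = -0.838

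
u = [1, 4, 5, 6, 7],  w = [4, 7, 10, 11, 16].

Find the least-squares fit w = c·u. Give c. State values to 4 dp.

c = 2.0472

Sums needed: Σu·u = 127.
Right-hand side: Σu·w = 260.
AᵀA·[c]ᵀ = Aᵀw becomes [[127]]·[c]ᵀ = [260]ᵀ.
Hence c = 260 / 127 ≈ 2.04724.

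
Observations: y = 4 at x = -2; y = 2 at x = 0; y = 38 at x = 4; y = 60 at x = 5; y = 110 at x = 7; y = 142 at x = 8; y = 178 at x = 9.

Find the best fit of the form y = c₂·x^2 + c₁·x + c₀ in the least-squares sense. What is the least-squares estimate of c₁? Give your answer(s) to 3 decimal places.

c₁ = 1.795

From the data, Σx^2·x^2 = 13955, Σx^2·x = 1765, Σx^2 = 239, Σx·x = 239, Σx = 31, Σ1 = 7.
For Aᵀy: Σx^2·y = 31020, Σx·y = 3952, Σy = 534.
Inverting the 3×3 Gram matrix, [c₂, c₁, c₀]ᵀ = [313711/157809, 283207/157809, 24460/52603]ᵀ.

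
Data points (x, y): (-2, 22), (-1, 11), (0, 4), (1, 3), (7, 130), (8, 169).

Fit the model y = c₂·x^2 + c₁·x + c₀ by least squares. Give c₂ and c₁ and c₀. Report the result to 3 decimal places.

c₂ = 2.982, c₁ = -3.098, c₀ = 4.069

From the data, Σx^2·x^2 = 6515, Σx^2·x = 847, Σx^2 = 119, Σx·x = 119, Σx = 13, Σ1 = 6.
For Mᵀy: Σx^2·y = 17288, Σx·y = 2210, Σy = 339.
MᵀM·[c₂, c₁, c₀]ᵀ = Mᵀy becomes [[6515, 847, 119]; [847, 119, 13]; [119, 13, 6]]·[c₂, c₁, c₀]ᵀ = [17288, 2210, 339]ᵀ.
Solving the 3×3 system (Gaussian elimination) gives c₂ = 6772/2271, c₁ = -35173/11355, c₀ = 15403/3785.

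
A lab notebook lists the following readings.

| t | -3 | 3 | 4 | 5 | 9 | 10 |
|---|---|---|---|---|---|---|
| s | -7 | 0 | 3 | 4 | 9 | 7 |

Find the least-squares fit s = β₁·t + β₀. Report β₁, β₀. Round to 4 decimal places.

The normal equations are: 240·β₁ + 28·β₀ = 204;  28·β₁ + 6·β₀ = 16.
Δ = 240·6 − 28² = 656.
β₁ = (204·6 − 28·16)/656 = 97/82; β₀ = (240·16 − 28·204)/656 = -117/41.

β₁ = 1.1829, β₀ = -2.8537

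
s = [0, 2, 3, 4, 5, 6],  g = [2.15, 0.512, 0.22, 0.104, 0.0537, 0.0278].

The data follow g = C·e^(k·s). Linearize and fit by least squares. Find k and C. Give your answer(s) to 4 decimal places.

k = -0.7325, C = 2.1033

Linearized form: ln g = k·s + ln C. From the 6 transformed points,
Sums: Σs = 20.0000, Σ(s)² = 90.0000, Σln g = -10.1885, Σs·ln g = -51.0527.
Normal system: [[90.0000, 20.0000]; [20.0000, 6]]·[k, ln C]ᵀ = [-51.0527, -10.1885]ᵀ.
Slope k = (n·Σs·ln g − Σs·Σln g)/(n·Σ(s)² − (Σs)²) = (6·-51.0527 − 20.0000·-10.1885)/140.0000 = -0.73247; ln C = (Σln g − k·Σs)/n = 0.74349, so C = exp(0.74349) = 2.10326.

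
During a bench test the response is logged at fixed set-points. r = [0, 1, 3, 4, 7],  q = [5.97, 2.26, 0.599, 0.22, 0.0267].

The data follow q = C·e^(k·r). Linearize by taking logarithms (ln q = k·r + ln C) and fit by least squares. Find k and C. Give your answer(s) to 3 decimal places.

Let Y = ln q. Fitting Y = k·r + ln C by least squares:
XᵀX = [[75.0000, 15.0000]; [15.0000, 5]], rhs = [-32.1403, -3.0476]ᵀ  (here Σr = 15.0000, Σ(r)² = 75.0000, Σln q = -3.0476, Σr·ln q = -32.1403).
Slope k = (n·Σr·ln q − Σr·Σln q)/(n·Σ(r)² − (Σr)²) = (5·-32.1403 − 15.0000·-3.0476)/150.0000 = -0.76658; ln C = (Σln q − k·Σr)/n = 1.69023, so C = exp(1.69023) = 5.42071.

k = -0.767, C = 5.421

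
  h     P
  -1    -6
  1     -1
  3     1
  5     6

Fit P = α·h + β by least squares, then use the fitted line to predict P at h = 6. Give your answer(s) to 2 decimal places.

XᵀX·[α, β]ᵀ = XᵀP reads: 36·α + 8·β = 38;  8·α + 4·β = 0.
det = 36·4 − 8² = 80.
α = (38·4 − 8·0)/80 = 19/10; β = (36·0 − 8·38)/80 = -19/5.
At h = 6: P̂ = (19/10)·(6) + (-19/5)·(1) = 38/5.

P̂ = 7.60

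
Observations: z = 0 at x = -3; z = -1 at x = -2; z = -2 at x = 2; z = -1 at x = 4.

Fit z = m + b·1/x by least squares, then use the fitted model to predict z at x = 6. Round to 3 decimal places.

The normal system AᵀA·[m, b]ᵀ = Aᵀz is [[4, -1/12]; [-1/12, 97/144]]·[m, b]ᵀ = [-4, -3/4]ᵀ.
det = 4·(97/144) − (-1/12)² = 43/16.
m = ((-4)·(97/144) − (-1/12)·(-3/4))/(43/16) = -397/387; b = (4·(-3/4) − (-1/12)·(-4))/(43/16) = -160/129.
At x = 6: ẑ = (-397/387)·(1) + (-160/129)·(1/6) = -53/43.

ẑ = -1.233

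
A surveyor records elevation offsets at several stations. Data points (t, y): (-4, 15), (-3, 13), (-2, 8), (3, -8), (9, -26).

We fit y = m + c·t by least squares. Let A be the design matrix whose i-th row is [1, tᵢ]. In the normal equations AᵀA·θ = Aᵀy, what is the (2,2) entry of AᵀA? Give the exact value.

Row 2 ↔ basis t, column 2 ↔ basis t, so (AᵀA)_{2,2} = Σᵢ (t)·(t) = (-4)·(-4) + (-3)·(-3) + (-2)·(-2) + (3)·(3) + (9)·(9) = 119.

119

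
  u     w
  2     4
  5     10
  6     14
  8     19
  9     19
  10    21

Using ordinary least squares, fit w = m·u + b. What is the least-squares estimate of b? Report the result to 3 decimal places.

AᵀA·[m, b]ᵀ = Aᵀw reads: 310·m + 40·b = 675;  40·m + 6·b = 87.
(Σu·u = 310, Σu = 40, Σ1 = 6, Σu·w = 675, Σw = 87.)
Eliminating b: 6·(row 1) − 40·(row 2) gives 260·m = 6·675 − 40·87 = 570, so m = 57/26.
Then b = (87 − 40·(57/26))/6 = -3/26.

b = -0.115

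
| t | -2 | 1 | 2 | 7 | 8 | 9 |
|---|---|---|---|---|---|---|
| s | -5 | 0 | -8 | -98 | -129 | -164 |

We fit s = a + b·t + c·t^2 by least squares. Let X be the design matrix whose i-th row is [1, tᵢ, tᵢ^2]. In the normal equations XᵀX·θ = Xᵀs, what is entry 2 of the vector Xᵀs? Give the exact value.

Entry 2 ↔ basis t, so (Xᵀs)_{2} = Σᵢ (t)·sᵢ = (-2)·(-5) + (1)·(0) + (2)·(-8) + (7)·(-98) + (8)·(-129) + (9)·(-164) = -3200.

-3200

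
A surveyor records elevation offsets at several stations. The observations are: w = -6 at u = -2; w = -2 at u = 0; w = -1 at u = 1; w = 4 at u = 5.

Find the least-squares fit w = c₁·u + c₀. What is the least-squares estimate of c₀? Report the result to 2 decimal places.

The normal system XᵀX·[c₁, c₀]ᵀ = Xᵀw is [[30, 4]; [4, 4]]·[c₁, c₀]ᵀ = [31, -5]ᵀ.
Eliminating c₀: 4·(row 1) − 4·(row 2) gives 104·c₁ = 4·31 − 4·(-5) = 144, so c₁ = 18/13.
Then c₀ = ((-5) − 4·(18/13))/4 = -137/52.

c₀ = -2.63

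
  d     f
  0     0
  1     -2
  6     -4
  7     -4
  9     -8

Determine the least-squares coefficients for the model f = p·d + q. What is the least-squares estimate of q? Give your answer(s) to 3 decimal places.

XᵀX·[p, q]ᵀ = Xᵀf reads: 167·p + 23·q = -126;  23·p + 5·q = -18.
(Σd·d = 167, Σd = 23, Σ1 = 5, Σd·f = -126, Σf = -18.)
det = 167·5 − 23² = 306.
p = ((-126)·5 − 23·(-18))/306 = -12/17; q = (167·(-18) − 23·(-126))/306 = -6/17.

q = -0.353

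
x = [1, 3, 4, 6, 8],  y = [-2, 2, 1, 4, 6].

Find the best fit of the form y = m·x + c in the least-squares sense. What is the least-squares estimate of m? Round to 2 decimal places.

With design matrix A, AᵀA = [[126, 22]; [22, 5]] and Aᵀy = [80, 11]ᵀ.
Determinant 126·5 − 22² = 146.
m = (80·5 − 22·11)/146 = 79/73; c = (126·11 − 22·80)/146 = -187/73.

m = 1.08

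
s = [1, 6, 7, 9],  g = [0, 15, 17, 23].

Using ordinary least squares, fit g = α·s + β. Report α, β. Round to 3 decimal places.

α = 2.871, β = -2.755

AᵀA·[α, β]ᵀ = Aᵀg reads: 167·α + 23·β = 416;  23·α + 4·β = 55.
Eliminating β: 4·(row 1) − 23·(row 2) gives 139·α = 4·416 − 23·55 = 399, so α = 399/139.
Then β = (55 − 23·(399/139))/4 = -383/139.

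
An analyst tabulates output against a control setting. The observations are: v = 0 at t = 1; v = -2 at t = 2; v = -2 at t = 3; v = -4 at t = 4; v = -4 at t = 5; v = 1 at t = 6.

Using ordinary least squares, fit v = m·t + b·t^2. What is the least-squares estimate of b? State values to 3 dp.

b = 0.289

AᵀA·[m, b]ᵀ = Aᵀv reads: 91·m + 441·b = -40;  441·m + 2275·b = -154.
(Σt·t = 91, Σt·t^2 = 441, Σt^2·t^2 = 2275, Σt·v = -40, Σt^2·v = -154.)
det = 91·2275 − 441² = 12544.
m = ((-40)·2275 − 441·(-154))/12544 = -1649/896; b = (91·(-154) − 441·(-40))/12544 = 37/128.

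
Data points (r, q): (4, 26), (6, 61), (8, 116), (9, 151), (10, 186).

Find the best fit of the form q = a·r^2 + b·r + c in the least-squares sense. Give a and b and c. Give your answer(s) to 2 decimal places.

a = 2.16, b = -3.34, c = 4.36

Compute the Gram sums: Σr^2·r^2 = 22209, Σr^2·r = 2521, Σr^2 = 297, Σr·r = 297, Σr = 37, Σ1 = 5.
Right-hand side: Σr^2·q = 40867, Σr·q = 4617, Σq = 540.
Row-reducing yields a = 4055/1876, b = -6275/1876, c = 292/67.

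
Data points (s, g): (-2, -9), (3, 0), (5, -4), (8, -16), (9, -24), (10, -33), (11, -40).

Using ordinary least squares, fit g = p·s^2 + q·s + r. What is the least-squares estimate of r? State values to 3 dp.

The normal equations are: 36020·p + 3716·q + 404·r = -11244;  3716·p + 404·q + 44·r = -1116;  404·p + 44·q + 7·r = -126.
(Σs^2·s^2 = 36020, Σs^2·s = 3716, Σs^2 = 404, Σs·s = 404, Σs = 44, Σ1 = 7, Σs^2·g = -11244, Σs·g = -1116, Σg = -126.)
Solving the 3×3 system (Gaussian elimination) gives p = -4555/8548, q = 20323/8548, r = -4680/2137.

r = -2.190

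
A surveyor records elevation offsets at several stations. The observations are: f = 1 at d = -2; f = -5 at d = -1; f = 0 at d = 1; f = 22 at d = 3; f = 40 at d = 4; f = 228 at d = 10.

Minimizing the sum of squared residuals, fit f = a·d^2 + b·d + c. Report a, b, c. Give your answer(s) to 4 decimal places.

a = 2.0837, b = 2.3508, c = -3.7034

Sums needed: Σd^2·d^2 = 10355, Σd^2·d = 1083, Σd^2 = 131, Σd·d = 131, Σd = 15, Σ1 = 6.
Right-hand side: Σd^2·f = 23637, Σd·f = 2509, Σf = 286.
Solving the 3×3 system (Gaussian elimination) gives a = 406271/194980, b = 458357/194980, c = -180524/48745.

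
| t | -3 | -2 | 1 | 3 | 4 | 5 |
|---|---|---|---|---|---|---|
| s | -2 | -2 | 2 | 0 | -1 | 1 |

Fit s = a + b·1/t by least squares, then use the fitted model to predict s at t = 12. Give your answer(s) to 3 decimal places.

MᵀM·[a, b]ᵀ = Mᵀs reads: 6·a + (19/20)·b = -2;  (19/20)·a + (5669/3600)·b = 217/60.
det = 6·(5669/3600) − (19/20)² = 2051/240.
a = ((-2)·(5669/3600) − (19/20)·(217/60))/(2051/240) = -23707/30765; b = (6·(217/60) − (19/20)·(-2))/(2051/240) = 5664/2051.
At t = 12: ŝ = (-23707/30765)·(1) + (5664/2051)·(1/12) = -16627/30765.

ŝ = -0.540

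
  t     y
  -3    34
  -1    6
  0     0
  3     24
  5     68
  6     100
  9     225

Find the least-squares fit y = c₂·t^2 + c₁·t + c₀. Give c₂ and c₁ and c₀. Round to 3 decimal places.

c₂ = 2.933, c₁ = -1.511, c₀ = 1.918

AᵀA·[c₂, c₁, c₀]ᵀ = Aᵀy reads: 8645·c₂ + 1069·c₁ + 161·c₀ = 24053;  1069·c₂ + 161·c₁ + 19·c₀ = 2929;  161·c₂ + 19·c₁ + 7·c₀ = 457.
(Σt^2·t^2 = 8645, Σt^2·t = 1069, Σt^2 = 161, Σt·t = 161, Σt = 19, Σ1 = 7, Σt^2·y = 24053, Σt·y = 2929, Σy = 457.)
Inverting the 3×3 Gram matrix, [c₂, c₁, c₀]ᵀ = [26879/9163, -1978/1309, 94/49]ᵀ.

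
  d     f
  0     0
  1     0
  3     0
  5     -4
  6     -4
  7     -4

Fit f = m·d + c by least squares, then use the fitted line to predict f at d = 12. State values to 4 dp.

f̂ = -7.9322

Entries of MᵀM: Σd·d = 120, Σd = 22, Σ1 = 6.
Moment sums: Σd·f = -72, Σf = -12.
So MᵀM·[m, c]ᵀ = Mᵀf: [[120, 22]; [22, 6]]·[m, c]ᵀ = [-72, -12]ᵀ.
Eliminating c: 6·(row 1) − 22·(row 2) gives 236·m = 6·(-72) − 22·(-12) = -168, so m = -42/59.
Then c = ((-12) − 22·(-42/59))/6 = 36/59.
At d = 12: f̂ = (-42/59)·(12) + (36/59)·(1) = -468/59.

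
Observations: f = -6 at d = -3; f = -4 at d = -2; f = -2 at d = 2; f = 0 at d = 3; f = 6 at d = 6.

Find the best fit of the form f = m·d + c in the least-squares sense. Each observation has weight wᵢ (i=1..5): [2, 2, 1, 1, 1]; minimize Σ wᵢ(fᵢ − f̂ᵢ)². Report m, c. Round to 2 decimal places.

m = 1.15, c = -2.45

Compute the Gram sums: Σwᵢ·d·d = 75, Σwᵢ·d = 1, Σwᵢ·1 = 7.
Right-hand side: Σwᵢ·d·f = 84, Σwᵢ·f = -16.
Normal equations: [[75, 1]; [1, 7]]·[m, c]ᵀ = [84, -16]ᵀ.
det = 75·7 − 1² = 524.
m = (84·7 − 1·(-16))/524 = 151/131; c = (75·(-16) − 1·84)/524 = -321/131.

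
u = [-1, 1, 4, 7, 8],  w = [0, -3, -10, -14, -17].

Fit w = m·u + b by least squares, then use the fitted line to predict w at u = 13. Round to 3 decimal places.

ŵ = -25.980

Compute the Gram sums: Σu·u = 131, Σu = 19, Σ1 = 5.
Moment sums: Σu·w = -277, Σw = -44.
Determinant 131·5 − 19² = 294.
m = ((-277)·5 − 19·(-44))/294 = -183/98; b = (131·(-44) − 19·(-277))/294 = -167/98.
At u = 13: ŵ = (-183/98)·(13) + (-167/98)·(1) = -1273/49.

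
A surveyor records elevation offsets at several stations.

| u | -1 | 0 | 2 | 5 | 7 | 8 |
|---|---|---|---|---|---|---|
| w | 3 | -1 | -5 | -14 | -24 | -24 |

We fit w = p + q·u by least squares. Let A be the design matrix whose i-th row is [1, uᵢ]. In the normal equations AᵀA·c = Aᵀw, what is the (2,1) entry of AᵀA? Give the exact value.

21

Row 2 ↔ basis u, column 1 ↔ basis 1, so (AᵀA)_{2,1} = Σᵢ u = (-1)·(1) + (0)·(1) + (2)·(1) + (5)·(1) + (7)·(1) + (8)·(1) = 21.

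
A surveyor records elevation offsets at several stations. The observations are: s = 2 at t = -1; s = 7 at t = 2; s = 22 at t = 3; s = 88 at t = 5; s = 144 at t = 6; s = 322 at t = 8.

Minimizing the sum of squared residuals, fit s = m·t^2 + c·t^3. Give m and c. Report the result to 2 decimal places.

AᵀA·[m, c]ᵀ = Aᵀs reads: 6115·m + 43943·c = 28220;  43943·m + 325219·c = 207616.
Δ = 6115·325219 − 43943² = 57726936.
m = (28220·325219 − 43943·207616)/57726936 = 1511397/1603526; c = (6115·207616 − 43943·28220)/57726936 = 819455/1603526.

m = 0.94, c = 0.51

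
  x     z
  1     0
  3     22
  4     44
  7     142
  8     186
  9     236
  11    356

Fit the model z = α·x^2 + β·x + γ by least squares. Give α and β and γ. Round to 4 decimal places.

Compute the Gram sums: Σx^2·x^2 = 28037, Σx^2·x = 3007, Σx^2 = 341, Σx·x = 341, Σx = 43, Σ1 = 7.
Right-hand side: Σx^2·z = 81956, Σx·z = 8764, Σz = 986.
Normal equations: [[28037, 3007, 341]; [3007, 341, 43]; [341, 43, 7]]·[α, β, γ]ᵀ = [81956, 8764, 986]ᵀ.
Solving the 3×3 system (Gaussian elimination) gives α = 40131/13376, β = -5207/13376, γ = -19431/6688.

α = 3.0002, β = -0.3893, γ = -2.9054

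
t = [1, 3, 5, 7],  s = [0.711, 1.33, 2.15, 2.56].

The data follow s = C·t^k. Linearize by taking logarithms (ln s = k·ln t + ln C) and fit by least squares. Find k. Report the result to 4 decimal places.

With ln sᵢ as the transformed response and ln tᵢ as the regressor:
Σln t = 4.6540, Σ(ln t)² = 7.5838, Σln s = 1.6496, Σln t·ln s = 3.3744.
Equations: 7.5838·k + 4.6540·ln C = 3.3744;  4.6540·k + 4·ln C = 1.6496.
Δ = 7.5838·4 − (4.6540)² = 8.6759; k = (3.3744·4 − 4.6540·1.6496)/8.6759 = 0.67091, ln C = (7.5838·1.6496 − 4.6540·3.3744)/8.6759 = -0.36820.

k = 0.6709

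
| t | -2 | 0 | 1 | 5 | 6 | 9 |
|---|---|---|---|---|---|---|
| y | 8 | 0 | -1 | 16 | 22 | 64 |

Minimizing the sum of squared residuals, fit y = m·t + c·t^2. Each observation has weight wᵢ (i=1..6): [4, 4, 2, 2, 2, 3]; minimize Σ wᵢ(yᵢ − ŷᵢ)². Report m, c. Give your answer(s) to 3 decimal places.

Entries of MᵀWM: Σwᵢ·t·t = 383, Σwᵢ·t·t^2 = 2839, Σwᵢ·t^2·t^2 = 23591.
Right-hand side: Σwᵢ·t·y = 2086, Σwᵢ·t^2·y = 18062.
Normal equations: [[383, 2839]; [2839, 23591]]·[m, c]ᵀ = [2086, 18062]ᵀ.
det = 383·23591 − 2839² = 975432.
m = (2086·23591 − 2839·18062)/975432 = -86133/40643; c = (383·18062 − 2839·2086)/975432 = 41483/40643.

m = -2.119, c = 1.021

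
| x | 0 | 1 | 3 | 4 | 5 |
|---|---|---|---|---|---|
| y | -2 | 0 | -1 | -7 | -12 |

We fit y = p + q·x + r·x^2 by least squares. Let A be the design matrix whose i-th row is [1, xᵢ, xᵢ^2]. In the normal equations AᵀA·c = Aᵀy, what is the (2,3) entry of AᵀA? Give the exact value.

Row 2 ↔ basis x, column 3 ↔ basis x^2, so (AᵀA)_{2,3} = Σᵢ (x)·(x^2) = (0)·(0) + (1)·(1) + (3)·(9) + (4)·(16) + (5)·(25) = 217.

217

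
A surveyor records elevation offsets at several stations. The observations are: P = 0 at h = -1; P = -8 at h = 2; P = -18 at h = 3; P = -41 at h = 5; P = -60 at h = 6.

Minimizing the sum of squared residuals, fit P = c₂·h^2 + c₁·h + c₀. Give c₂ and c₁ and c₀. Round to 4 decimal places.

c₂ = -1.4167, c₁ = -1.3833, c₀ = 0.0000

From the data, Σh^2·h^2 = 2019, Σh^2·h = 375, Σh^2 = 75, Σh·h = 75, Σh = 15, Σ1 = 5.
For MᵀP: Σh^2·P = -3379, Σh·P = -635, ΣP = -127.
Normal equations: [[2019, 375, 75]; [375, 75, 15]; [75, 15, 5]]·[c₂, c₁, c₀]ᵀ = [-3379, -635, -127]ᵀ.
Inverting the 3×3 Gram matrix, [c₂, c₁, c₀]ᵀ = [-17/12, -83/60, 0]ᵀ.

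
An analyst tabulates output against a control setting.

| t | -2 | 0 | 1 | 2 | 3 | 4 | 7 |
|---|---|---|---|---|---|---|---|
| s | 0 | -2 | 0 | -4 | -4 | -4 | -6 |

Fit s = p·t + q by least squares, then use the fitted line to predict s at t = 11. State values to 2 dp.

From the data, Σt·t = 83, Σt = 15, Σ1 = 7.
Moment sums: Σt·s = -78, Σs = -20.
Determinant 83·7 − 15² = 356.
p = ((-78)·7 − 15·(-20))/356 = -123/178; q = (83·(-20) − 15·(-78))/356 = -245/178.
At t = 11: ŝ = (-123/178)·(11) + (-245/178)·(1) = -799/89.

ŝ = -8.98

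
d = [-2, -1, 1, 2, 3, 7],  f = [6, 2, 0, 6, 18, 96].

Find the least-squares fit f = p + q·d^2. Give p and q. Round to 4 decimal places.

Sums needed: Σ1 = 6, Σd^2 = 68, Σd^2·d^2 = 2516.
For Aᵀf: Σf = 128, Σd^2·f = 4916.
So AᵀA·[p, q]ᵀ = Aᵀf: [[6, 68]; [68, 2516]]·[p, q]ᵀ = [128, 4916]ᵀ.
Determinant 6·2516 − 68² = 10472.
p = (128·2516 − 68·4916)/10472 = -90/77; q = (6·4916 − 68·128)/10472 = 2599/1309.

p = -1.1688, q = 1.9855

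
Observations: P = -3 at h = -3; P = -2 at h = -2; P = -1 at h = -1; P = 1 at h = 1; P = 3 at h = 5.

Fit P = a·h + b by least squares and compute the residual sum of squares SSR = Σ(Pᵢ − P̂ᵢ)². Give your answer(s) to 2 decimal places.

SSR = 0.70

Normal-equation sums: Σh·h = 40, Σh = 0, Σ1 = 5.
For XᵀP: Σh·P = 30, ΣP = -2.
So XᵀX·[a, b]ᵀ = XᵀP: [[40, 0]; [0, 5]]·[a, b]ᵀ = [30, -2]ᵀ.
Eliminating b: 5·(row 1) − 0·(row 2) gives 200·a = 5·30 − 0·(-2) = 150, so a = 3/4.
Then b = ((-2) − 0·(3/4))/5 = -2/5.
Residuals: -7/20, -1/10, 3/20, 13/20, -7/20; SSR = 7/10.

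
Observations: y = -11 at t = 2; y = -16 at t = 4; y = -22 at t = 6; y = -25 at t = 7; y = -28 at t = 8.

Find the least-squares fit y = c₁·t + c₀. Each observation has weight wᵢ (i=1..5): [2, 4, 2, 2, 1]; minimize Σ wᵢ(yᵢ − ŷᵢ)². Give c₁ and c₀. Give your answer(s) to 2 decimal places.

c₁ = -2.86, c₀ = -4.88

With design matrix X, XᵀWX = [[306, 54]; [54, 11]] and XᵀWy = [-1138, -208]ᵀ.
det = 306·11 − 54² = 450.
c₁ = ((-1138)·11 − 54·(-208))/450 = -643/225; c₀ = (306·(-208) − 54·(-1138))/450 = -122/25.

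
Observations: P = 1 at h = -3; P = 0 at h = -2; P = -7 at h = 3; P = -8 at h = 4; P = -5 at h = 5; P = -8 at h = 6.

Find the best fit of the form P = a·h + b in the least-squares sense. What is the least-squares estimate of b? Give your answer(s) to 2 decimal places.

Sums needed: Σh·h = 99, Σh = 13, Σ1 = 6.
And Σh·P = -129, ΣP = -27.
Determinant 99·6 − 13² = 425.
a = ((-129)·6 − 13·(-27))/425 = -423/425; b = (99·(-27) − 13·(-129))/425 = -996/425.

b = -2.34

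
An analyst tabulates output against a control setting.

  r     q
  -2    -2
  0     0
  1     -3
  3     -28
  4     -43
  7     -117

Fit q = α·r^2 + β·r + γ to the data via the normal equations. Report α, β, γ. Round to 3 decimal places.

α = -1.971, β = -2.982, γ = 0.246

From the data, Σr^2·r^2 = 2755, Σr^2·r = 427, Σr^2 = 79, Σr·r = 79, Σr = 13, Σ1 = 6.
And Σr^2·q = -6684, Σr·q = -1074, Σq = -193.
AᵀA·[α, β, γ]ᵀ = Aᵀq becomes [[2755, 427, 79]; [427, 79, 13]; [79, 13, 6]]·[α, β, γ]ᵀ = [-6684, -1074, -193]ᵀ.
Inverting the 3×3 Gram matrix, [α, β, γ]ᵀ = [-1427/724, -2159/724, 89/362]ᵀ.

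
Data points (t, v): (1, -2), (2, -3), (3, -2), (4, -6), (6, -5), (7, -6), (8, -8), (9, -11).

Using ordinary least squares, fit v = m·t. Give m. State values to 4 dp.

m = -1.0500

XᵀX·[m]ᵀ = Xᵀv reads: 260·m = -273.
m = (-273)/260 = -1.05.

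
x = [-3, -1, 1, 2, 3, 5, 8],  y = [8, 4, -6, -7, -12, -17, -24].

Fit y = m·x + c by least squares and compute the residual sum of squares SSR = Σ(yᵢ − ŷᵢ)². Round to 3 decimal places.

AᵀA·[m, c]ᵀ = Aᵀy reads: 113·m + 15·c = -361;  15·m + 7·c = -54.
Eliminating c: 7·(row 1) − 15·(row 2) gives 566·m = 7·(-361) − 15·(-54) = -1717, so m = -1717/566.
Then c = ((-54) − 15·(-1717/566))/7 = -687/566.
Residuals: 32/283, 617/283, -496/283, 159/566, -477/283, -175/283, 839/566; SSR = 7549/566.

SSR = 13.337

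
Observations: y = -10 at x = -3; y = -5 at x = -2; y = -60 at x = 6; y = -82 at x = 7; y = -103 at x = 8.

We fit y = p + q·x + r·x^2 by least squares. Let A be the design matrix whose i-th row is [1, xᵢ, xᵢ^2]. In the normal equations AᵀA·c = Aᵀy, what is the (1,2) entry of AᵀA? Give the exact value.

Row 1 ↔ basis 1, column 2 ↔ basis x, so (AᵀA)_{1,2} = Σᵢ x = (1)·(-3) + (1)·(-2) + (1)·(6) + (1)·(7) + (1)·(8) = 16.

16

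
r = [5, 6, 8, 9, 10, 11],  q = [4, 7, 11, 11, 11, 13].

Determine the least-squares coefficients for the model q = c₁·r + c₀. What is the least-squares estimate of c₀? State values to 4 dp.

c₀ = -1.6087

With design matrix X, XᵀX = [[427, 49]; [49, 6]] and Xᵀq = [502, 57]ᵀ.
Δ = 427·6 − 49² = 161.
c₁ = (502·6 − 49·57)/161 = 219/161; c₀ = (427·57 − 49·502)/161 = -37/23.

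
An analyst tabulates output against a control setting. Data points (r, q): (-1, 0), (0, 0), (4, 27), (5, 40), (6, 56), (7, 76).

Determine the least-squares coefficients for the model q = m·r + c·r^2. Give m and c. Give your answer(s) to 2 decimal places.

Setting ∂/∂m … = 0 gives: 127·m + 747·c = 1176;  747·m + 4579·c = 7172.
(Σr·r = 127, Σr·r^2 = 747, Σr^2·r^2 = 4579, Σr·q = 1176, Σr^2·q = 7172.)
Eliminating c: 4579·(row 1) − 747·(row 2) gives 23524·m = 4579·1176 − 747·7172 = 27420, so m = 6855/5881.
Then c = (7172 − 747·(6855/5881))/4579 = 8093/5881.

m = 1.17, c = 1.38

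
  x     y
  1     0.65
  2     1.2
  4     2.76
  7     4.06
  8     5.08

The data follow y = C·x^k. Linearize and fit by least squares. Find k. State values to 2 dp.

Taking logs, ln y = k·ln x + ln C, so regress ln y on ln x.
Σln x = 6.1048, Σ(ln x)² = 10.5129, Σln y = 3.7933, Σln x·ln y = 7.6401.
Equations: 10.5129·k + 6.1048·ln C = 7.6401;  6.1048·k + 5·ln C = 3.7933.
Solving (det = 15.2960): k = 0.98348, ln C = -0.44214.

k = 0.98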